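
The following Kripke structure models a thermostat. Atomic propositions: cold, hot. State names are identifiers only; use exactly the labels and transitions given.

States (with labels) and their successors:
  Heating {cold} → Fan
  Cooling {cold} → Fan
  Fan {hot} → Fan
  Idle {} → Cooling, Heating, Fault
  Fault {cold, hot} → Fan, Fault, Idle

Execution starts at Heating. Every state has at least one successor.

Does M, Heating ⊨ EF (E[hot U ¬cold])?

States satisfying E[hot U ¬cold]: {Fan, Idle, Fault}.
States satisfying EF (E[hot U ¬cold]): {Heating, Cooling, Fan, Idle, Fault}.
Some path from Heating reaches a state where E[hot U ¬cold] holds.
Heating ∈ Sat(EF (E[hot U ¬cold])).

Satisfied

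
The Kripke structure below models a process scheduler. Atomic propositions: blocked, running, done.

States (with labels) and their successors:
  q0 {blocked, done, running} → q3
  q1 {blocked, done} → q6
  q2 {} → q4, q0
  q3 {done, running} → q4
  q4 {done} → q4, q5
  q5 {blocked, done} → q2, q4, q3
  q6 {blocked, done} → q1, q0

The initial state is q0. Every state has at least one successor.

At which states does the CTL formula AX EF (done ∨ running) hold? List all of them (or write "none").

States satisfying EF (done ∨ running): {q0, q1, q2, q3, q4, q5, q6}.
States satisfying AX EF (done ∨ running): {q0, q1, q2, q3, q4, q5, q6}.

{q0, q1, q2, q3, q4, q5, q6}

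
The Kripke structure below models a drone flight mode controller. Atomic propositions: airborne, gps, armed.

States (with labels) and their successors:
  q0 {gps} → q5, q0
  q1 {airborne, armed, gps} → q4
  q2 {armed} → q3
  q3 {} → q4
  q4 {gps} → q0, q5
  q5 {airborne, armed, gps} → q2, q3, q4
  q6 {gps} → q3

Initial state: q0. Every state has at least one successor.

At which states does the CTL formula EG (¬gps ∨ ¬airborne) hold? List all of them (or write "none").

{q0, q2, q3, q4, q6}

States satisfying ¬gps ∨ ¬airborne: {q0, q2, q3, q4, q6}.
States satisfying EG (¬gps ∨ ¬airborne): {q0, q2, q3, q4, q6}.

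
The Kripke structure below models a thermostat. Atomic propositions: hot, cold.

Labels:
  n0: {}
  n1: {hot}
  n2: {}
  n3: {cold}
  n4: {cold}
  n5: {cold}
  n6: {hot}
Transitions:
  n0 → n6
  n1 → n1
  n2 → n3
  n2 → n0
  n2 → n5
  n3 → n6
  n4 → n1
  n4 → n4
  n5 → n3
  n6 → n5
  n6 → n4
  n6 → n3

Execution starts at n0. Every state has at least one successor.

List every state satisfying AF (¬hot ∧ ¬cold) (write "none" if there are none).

States satisfying ¬hot ∧ ¬cold: {n0, n2}.
States satisfying AF (¬hot ∧ ¬cold): {n0, n2}.

{n0, n2}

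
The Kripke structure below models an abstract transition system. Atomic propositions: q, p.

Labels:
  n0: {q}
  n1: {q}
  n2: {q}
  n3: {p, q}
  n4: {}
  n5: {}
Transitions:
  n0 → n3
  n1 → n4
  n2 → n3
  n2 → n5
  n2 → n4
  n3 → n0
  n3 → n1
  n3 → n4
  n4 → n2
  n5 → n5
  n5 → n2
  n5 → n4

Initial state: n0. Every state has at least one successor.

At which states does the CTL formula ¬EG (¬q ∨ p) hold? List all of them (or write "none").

{n0, n1, n2, n3, n4}

States satisfying ¬q ∨ p: {n3, n4, n5}.
States satisfying EG (¬q ∨ p): {n5}.
States satisfying ¬EG (¬q ∨ p): {n0, n1, n2, n3, n4}.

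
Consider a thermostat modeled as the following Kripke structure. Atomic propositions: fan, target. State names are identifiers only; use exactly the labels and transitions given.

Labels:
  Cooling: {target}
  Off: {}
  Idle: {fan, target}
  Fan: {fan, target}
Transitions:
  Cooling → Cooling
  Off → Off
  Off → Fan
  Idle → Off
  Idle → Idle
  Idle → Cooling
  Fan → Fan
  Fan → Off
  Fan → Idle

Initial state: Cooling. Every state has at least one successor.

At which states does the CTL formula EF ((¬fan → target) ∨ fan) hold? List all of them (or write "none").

{Cooling, Off, Idle, Fan}

States satisfying (¬fan → target) ∨ fan: {Cooling, Idle, Fan}.
States satisfying EF ((¬fan → target) ∨ fan): {Cooling, Off, Idle, Fan}.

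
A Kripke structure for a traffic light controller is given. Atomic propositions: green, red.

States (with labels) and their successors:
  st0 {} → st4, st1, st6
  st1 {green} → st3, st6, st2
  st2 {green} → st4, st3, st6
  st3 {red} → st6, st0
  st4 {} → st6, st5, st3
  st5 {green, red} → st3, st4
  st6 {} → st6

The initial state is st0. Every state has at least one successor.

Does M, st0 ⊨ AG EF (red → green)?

Yes

States satisfying EF (red → green): {st0, st1, st2, st3, st4, st5, st6}.
States satisfying AG EF (red → green): {st0, st1, st2, st3, st4, st5, st6}.
Every state reachable from st0 satisfies EF (red → green).
st0 ∈ Sat(AG EF (red → green)).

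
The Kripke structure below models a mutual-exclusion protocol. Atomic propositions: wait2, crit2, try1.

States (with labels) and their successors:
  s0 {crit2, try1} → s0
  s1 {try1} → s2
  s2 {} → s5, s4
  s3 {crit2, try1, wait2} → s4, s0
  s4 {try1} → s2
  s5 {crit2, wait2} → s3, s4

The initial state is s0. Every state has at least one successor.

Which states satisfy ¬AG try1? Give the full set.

States satisfying try1: {s0, s1, s3, s4}.
States satisfying AG try1: {s0}.
States satisfying ¬AG try1: {s1, s2, s3, s4, s5}.

{s1, s2, s3, s4, s5}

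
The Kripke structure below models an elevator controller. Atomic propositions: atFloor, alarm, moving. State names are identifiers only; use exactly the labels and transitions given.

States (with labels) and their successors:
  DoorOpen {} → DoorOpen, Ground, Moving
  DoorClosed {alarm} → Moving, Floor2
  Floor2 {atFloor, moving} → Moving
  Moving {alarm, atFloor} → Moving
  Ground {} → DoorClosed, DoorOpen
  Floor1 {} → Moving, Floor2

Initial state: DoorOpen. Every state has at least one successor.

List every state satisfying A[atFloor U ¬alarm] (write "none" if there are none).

States satisfying atFloor: {Floor2, Moving}.
States satisfying ¬alarm: {DoorOpen, Floor2, Ground, Floor1}.
States satisfying A[atFloor U ¬alarm]: {DoorOpen, Floor2, Ground, Floor1}.

{DoorOpen, Floor2, Ground, Floor1}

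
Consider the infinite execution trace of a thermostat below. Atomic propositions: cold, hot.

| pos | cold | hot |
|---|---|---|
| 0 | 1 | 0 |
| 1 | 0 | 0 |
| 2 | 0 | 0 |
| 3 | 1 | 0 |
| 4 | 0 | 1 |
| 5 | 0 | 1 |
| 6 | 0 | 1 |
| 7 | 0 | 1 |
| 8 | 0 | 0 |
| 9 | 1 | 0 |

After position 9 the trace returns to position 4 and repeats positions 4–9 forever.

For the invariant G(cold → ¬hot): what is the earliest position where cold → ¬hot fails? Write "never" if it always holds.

cold → ¬hot holds at every position 0..9, and those are all the positions the trace ever visits, so the invariant G(cold → ¬hot) is never violated.

never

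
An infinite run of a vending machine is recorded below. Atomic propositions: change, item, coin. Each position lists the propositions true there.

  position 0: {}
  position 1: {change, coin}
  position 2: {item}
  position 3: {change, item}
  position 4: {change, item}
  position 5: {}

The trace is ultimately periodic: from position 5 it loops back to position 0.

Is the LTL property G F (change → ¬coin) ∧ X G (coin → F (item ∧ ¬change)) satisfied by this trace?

F (change → ¬coin) holds at every position 0..5, and those are all positions ever visited, so G F (change → ¬coin) holds.
The position after 0 is 1; G (coin → F (item ∧ ¬change)) is true there.
At position 0: G F (change → ¬coin) is true; X G (coin → F (item ∧ ¬change)) is true; so G F (change → ¬coin) ∧ X G (coin → F (item ∧ ¬change)) is true.

Holds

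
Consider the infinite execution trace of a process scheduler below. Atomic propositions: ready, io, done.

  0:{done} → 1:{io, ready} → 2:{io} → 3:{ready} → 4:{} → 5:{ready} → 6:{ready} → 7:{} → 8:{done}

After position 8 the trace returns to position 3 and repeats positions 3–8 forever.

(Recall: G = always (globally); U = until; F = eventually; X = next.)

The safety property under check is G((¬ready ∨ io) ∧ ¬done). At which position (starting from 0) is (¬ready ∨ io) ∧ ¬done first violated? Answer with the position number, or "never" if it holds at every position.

0

At position 0 the labels are {done}, so (¬ready ∨ io) ∧ ¬done is false there. This is the first violation.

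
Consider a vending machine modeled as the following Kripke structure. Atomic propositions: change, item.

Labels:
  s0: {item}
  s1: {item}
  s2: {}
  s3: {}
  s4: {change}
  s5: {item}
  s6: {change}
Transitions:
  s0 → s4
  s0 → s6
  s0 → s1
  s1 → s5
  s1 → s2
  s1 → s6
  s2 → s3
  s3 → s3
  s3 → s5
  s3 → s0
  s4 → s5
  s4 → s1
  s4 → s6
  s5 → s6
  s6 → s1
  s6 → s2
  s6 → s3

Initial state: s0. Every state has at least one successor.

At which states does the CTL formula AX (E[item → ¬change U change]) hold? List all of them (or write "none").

{s0, s1, s2, s3, s4, s5, s6}

States satisfying E[item → ¬change U change]: {s0, s1, s2, s3, s4, s5, s6}.
States satisfying AX (E[item → ¬change U change]): {s0, s1, s2, s3, s4, s5, s6}.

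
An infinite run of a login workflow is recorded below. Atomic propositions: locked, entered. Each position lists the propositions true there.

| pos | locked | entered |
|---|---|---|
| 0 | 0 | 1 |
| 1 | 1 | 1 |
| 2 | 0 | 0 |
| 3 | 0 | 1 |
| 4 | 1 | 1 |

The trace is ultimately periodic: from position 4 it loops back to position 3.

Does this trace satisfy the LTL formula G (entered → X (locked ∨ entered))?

entered → X (locked ∨ entered) must hold at every position from 0 onward. It fails at position 1, so G (entered → X (locked ∨ entered)) is false.
Positions where entered holds: 0, 1, 3, 4.
Check X (locked ∨ entered) at each: 0→ok, 1→fails, 3→ok, 4→ok.

Violated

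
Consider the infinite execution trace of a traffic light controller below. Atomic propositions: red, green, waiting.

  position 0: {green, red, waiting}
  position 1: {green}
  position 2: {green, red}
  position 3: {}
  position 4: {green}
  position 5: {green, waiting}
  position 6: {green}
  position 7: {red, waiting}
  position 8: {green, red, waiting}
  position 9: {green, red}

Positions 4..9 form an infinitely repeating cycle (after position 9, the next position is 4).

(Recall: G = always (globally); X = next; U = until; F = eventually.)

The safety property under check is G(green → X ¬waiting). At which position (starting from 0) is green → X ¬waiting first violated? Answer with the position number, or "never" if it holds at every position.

4

Check green → X ¬waiting at each position in order: 0 ✓, 1 ✓, 2 ✓, 3 ✓.
At position 4 the labels are {green} and the next position 5 has {green, waiting}, so green → X ¬waiting is false there. This is the first violation.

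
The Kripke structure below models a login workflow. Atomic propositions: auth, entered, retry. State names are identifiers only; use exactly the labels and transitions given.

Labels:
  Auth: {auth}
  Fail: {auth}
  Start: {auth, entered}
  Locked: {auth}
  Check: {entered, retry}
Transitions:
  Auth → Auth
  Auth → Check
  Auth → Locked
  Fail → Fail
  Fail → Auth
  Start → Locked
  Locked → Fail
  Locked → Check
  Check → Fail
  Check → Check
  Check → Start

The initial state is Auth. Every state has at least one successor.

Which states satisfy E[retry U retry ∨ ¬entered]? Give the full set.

{Auth, Fail, Locked, Check}

States satisfying retry: {Check}.
States satisfying retry ∨ ¬entered: {Auth, Fail, Locked, Check}.
States satisfying E[retry U retry ∨ ¬entered]: {Auth, Fail, Locked, Check}.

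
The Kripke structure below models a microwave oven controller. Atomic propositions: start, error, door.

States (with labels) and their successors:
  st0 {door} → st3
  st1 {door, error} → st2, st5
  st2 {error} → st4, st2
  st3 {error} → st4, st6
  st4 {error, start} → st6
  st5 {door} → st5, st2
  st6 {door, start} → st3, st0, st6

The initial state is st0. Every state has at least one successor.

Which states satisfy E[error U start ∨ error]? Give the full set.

States satisfying error: {st1, st2, st3, st4}.
States satisfying start ∨ error: {st1, st2, st3, st4, st6}.
States satisfying E[error U start ∨ error]: {st1, st2, st3, st4, st6}.

{st1, st2, st3, st4, st6}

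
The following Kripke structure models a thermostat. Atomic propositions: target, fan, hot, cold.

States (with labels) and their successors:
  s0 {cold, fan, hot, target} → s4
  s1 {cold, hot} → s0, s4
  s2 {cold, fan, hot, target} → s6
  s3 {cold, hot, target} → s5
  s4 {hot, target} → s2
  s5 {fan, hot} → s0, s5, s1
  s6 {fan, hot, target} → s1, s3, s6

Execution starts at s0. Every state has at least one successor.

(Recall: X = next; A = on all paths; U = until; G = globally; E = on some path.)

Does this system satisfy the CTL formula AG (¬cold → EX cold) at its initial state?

States satisfying ¬cold → EX cold: {s0, s1, s2, s3, s4, s5, s6}.
States satisfying AG (¬cold → EX cold): {s0, s1, s2, s3, s4, s5, s6}.
Every state reachable from s0 satisfies ¬cold → EX cold.
s0 ∈ Sat(AG (¬cold → EX cold)).

Yes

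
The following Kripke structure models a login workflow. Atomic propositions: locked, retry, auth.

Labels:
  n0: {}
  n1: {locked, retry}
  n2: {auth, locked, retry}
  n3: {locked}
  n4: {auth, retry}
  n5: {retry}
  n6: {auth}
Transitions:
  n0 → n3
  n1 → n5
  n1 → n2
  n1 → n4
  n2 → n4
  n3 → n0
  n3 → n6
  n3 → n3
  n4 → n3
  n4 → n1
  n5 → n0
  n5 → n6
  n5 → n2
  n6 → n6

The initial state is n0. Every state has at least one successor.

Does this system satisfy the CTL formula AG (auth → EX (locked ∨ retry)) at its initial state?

No

States satisfying auth → EX (locked ∨ retry): {n0, n1, n2, n3, n4, n5}.
States satisfying AG (auth → EX (locked ∨ retry)): ∅.
n6 is reachable from n0 and violates auth → EX (locked ∨ retry), so AG fails at n0.
n0 ∉ Sat(AG (auth → EX (locked ∨ retry))).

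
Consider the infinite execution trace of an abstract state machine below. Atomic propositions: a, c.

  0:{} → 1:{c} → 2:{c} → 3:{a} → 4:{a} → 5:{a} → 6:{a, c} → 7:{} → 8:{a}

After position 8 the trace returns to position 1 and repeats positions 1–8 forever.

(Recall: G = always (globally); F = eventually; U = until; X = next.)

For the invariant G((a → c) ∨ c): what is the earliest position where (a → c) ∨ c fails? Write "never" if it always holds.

3

Check (a → c) ∨ c at each position in order: 0 ✓, 1 ✓, 2 ✓.
At position 3 the labels are {a}, so (a → c) ∨ c is false there. This is the first violation.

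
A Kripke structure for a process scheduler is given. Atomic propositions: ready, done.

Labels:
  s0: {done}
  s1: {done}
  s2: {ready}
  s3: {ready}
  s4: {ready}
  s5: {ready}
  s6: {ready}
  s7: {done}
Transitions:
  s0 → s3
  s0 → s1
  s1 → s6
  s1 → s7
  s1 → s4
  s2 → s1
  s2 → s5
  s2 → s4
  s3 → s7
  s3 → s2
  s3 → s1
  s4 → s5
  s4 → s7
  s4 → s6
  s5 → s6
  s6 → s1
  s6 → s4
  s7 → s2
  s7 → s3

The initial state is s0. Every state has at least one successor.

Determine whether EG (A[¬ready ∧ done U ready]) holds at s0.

States satisfying A[¬ready ∧ done U ready]: {s0, s1, s2, s3, s4, s5, s6, s7}.
States satisfying EG (A[¬ready ∧ done U ready]): {s0, s1, s2, s3, s4, s5, s6, s7}.
s0 ∈ Sat(EG (A[¬ready ∧ done U ready])).

Holds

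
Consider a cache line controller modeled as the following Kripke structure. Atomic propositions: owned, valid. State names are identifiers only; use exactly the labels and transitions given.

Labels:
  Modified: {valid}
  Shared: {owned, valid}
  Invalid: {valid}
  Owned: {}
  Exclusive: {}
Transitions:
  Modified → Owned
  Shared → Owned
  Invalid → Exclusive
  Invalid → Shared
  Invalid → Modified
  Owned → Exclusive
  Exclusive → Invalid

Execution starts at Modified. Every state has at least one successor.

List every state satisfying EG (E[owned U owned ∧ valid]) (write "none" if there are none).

States satisfying E[owned U owned ∧ valid]: {Shared}.
States satisfying EG (E[owned U owned ∧ valid]): ∅.

none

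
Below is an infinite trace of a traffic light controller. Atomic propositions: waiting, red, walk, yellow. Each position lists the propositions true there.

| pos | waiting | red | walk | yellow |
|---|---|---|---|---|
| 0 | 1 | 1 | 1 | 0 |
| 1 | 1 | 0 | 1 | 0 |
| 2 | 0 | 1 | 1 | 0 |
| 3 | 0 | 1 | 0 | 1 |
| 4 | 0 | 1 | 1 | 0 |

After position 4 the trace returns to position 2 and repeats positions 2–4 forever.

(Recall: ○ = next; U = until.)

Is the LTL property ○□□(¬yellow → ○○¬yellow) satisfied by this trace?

Does not hold

The position after 0 is 1; □□(¬yellow → ○○¬yellow) is false there.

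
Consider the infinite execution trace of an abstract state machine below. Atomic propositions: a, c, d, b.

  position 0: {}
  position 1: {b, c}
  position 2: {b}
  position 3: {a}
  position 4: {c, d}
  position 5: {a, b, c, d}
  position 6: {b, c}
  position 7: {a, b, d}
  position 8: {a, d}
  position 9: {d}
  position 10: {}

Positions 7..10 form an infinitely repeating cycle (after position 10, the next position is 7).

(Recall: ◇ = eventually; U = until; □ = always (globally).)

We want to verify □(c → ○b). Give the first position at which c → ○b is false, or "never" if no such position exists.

c → ○b holds at every position 0..10, and those are all the positions the trace ever visits, so the invariant □(c → ○b) is never violated.

never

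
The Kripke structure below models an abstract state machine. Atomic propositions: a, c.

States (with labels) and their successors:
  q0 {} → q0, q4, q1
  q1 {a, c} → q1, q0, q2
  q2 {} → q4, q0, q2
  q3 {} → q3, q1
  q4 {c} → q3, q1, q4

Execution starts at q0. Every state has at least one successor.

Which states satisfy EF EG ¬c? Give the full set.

{q0, q1, q2, q3, q4}

States satisfying EG ¬c: {q0, q2, q3}.
States satisfying EF EG ¬c: {q0, q1, q2, q3, q4}.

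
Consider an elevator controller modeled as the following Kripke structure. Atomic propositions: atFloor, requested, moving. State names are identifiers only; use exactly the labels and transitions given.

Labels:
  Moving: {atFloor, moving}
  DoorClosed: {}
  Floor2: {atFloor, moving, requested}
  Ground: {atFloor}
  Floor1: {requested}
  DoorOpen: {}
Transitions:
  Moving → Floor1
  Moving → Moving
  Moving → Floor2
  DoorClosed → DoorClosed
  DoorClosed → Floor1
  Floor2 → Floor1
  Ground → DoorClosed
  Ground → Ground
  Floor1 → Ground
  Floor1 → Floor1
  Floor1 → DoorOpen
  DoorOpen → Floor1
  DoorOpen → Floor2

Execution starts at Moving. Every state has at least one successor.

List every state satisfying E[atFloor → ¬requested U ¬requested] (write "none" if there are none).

{Moving, DoorClosed, Ground, Floor1, DoorOpen}

States satisfying atFloor → ¬requested: {Moving, DoorClosed, Ground, Floor1, DoorOpen}.
States satisfying ¬requested: {Moving, DoorClosed, Ground, DoorOpen}.
States satisfying E[atFloor → ¬requested U ¬requested]: {Moving, DoorClosed, Ground, Floor1, DoorOpen}.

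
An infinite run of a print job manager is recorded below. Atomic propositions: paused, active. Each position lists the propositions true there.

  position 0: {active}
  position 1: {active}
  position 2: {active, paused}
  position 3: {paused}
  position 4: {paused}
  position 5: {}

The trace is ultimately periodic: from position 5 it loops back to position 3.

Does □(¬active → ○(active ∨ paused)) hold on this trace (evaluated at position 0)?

¬active → ○(active ∨ paused) must hold at every position from 0 onward. It fails at position 4, so □(¬active → ○(active ∨ paused)) is false.
Positions where ¬active holds: 3, 4, 5.
Check ○(active ∨ paused) at each: 3→ok, 4→fails, 5→ok.

No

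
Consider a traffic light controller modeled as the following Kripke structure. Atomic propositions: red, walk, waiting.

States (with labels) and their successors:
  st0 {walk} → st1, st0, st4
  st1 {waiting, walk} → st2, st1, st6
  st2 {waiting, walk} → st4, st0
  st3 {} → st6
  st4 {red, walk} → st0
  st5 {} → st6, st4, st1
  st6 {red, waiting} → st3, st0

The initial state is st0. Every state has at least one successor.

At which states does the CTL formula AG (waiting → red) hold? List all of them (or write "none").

none

States satisfying waiting → red: {st0, st3, st4, st5, st6}.
States satisfying AG (waiting → red): ∅.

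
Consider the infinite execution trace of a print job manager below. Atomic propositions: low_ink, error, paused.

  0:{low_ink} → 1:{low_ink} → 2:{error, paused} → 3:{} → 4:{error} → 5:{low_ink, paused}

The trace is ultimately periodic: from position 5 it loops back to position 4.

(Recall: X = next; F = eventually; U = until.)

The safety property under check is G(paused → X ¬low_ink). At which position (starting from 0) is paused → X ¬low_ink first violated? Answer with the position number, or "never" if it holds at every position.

never

paused → X ¬low_ink holds at every position 0..5, and those are all the positions the trace ever visits, so the invariant G(paused → X ¬low_ink) is never violated.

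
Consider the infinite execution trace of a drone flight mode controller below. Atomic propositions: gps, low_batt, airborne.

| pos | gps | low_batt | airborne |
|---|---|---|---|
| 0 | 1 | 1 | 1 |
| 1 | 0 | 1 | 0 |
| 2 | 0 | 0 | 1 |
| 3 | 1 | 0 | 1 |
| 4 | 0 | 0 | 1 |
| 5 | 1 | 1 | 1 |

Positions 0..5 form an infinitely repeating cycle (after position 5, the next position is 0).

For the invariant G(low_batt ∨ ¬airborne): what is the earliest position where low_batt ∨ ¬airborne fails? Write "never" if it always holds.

2

Check low_batt ∨ ¬airborne at each position in order: 0 ✓, 1 ✓.
At position 2 the labels are {airborne}, so low_batt ∨ ¬airborne is false there. This is the first violation.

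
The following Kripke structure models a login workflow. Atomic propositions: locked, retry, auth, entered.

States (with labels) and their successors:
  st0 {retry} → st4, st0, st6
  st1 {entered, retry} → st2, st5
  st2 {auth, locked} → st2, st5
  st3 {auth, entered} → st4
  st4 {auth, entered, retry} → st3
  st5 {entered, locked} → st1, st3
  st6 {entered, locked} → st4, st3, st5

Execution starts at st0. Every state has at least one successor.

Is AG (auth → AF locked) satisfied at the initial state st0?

Does not hold

States satisfying auth → AF locked: {st0, st1, st2, st5, st6}.
States satisfying AG (auth → AF locked): ∅.
st3 is reachable from st0 and violates auth → AF locked, so AG fails at st0.
st0 ∉ Sat(AG (auth → AF locked)).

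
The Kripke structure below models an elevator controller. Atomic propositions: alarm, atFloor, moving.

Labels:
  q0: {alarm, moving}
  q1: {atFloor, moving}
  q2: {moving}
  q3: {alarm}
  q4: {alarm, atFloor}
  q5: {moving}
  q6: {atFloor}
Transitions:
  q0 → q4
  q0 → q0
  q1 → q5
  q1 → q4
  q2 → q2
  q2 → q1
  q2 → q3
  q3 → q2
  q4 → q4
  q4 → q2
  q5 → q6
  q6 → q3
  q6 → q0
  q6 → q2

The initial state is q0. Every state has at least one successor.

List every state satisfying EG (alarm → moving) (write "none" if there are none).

States satisfying alarm → moving: {q0, q1, q2, q5, q6}.
States satisfying EG (alarm → moving): {q0, q1, q2, q5, q6}.

{q0, q1, q2, q5, q6}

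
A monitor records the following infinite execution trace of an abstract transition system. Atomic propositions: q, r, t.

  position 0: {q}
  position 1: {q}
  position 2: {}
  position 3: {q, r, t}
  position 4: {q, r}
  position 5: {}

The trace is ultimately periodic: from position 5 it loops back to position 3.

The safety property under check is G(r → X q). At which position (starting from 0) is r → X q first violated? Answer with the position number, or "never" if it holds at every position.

4

Check r → X q at each position in order: 0 ✓, 1 ✓, 2 ✓, 3 ✓.
At position 4 the labels are {q, r} and the next position 5 has {}, so r → X q is false there. This is the first violation.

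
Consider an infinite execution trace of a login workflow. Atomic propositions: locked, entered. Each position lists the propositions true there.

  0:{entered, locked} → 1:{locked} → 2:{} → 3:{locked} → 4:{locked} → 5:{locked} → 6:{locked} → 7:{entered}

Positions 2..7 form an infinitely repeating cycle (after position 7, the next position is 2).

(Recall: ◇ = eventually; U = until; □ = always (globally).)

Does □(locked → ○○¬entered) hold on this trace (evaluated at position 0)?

locked → ○○¬entered must hold at every position from 0 onward. It fails at position 5, so □(locked → ○○¬entered) is false.
Positions where locked holds: 0, 1, 3, 4, 5, 6.
Check ○○¬entered at each: 0→ok, 1→ok, 3→ok, 4→ok, 5→fails, 6→ok.

Does not hold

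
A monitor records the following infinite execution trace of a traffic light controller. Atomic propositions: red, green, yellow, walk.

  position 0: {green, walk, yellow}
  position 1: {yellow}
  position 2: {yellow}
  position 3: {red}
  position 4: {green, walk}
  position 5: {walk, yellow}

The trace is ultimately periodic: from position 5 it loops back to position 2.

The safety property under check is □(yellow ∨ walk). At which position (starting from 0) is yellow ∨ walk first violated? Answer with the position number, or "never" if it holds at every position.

3

Check yellow ∨ walk at each position in order: 0 ✓, 1 ✓, 2 ✓.
At position 3 the labels are {red}, so yellow ∨ walk is false there. This is the first violation.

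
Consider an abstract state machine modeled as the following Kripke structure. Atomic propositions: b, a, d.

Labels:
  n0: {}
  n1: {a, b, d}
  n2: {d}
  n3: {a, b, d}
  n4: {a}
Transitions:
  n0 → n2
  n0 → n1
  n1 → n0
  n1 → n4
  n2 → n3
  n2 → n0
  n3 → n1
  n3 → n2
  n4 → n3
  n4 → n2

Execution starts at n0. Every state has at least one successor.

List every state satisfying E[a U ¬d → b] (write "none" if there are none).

States satisfying a: {n1, n3, n4}.
States satisfying ¬d → b: {n1, n2, n3}.
States satisfying E[a U ¬d → b]: {n1, n2, n3, n4}.

{n1, n2, n3, n4}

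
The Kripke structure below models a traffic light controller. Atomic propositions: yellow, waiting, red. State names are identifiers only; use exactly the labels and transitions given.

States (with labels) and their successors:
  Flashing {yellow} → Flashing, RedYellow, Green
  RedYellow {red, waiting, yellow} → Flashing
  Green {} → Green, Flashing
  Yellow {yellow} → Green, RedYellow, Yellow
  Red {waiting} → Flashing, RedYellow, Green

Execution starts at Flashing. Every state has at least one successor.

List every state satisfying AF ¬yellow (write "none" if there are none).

States satisfying ¬yellow: {Green, Red}.
States satisfying AF ¬yellow: {Green, Red}.

{Green, Red}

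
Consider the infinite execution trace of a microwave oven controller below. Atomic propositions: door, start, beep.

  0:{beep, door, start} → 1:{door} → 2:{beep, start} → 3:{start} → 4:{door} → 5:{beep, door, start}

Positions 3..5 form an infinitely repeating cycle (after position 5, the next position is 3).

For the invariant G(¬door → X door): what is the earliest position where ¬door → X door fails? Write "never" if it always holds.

2

Check ¬door → X door at each position in order: 0 ✓, 1 ✓.
At position 2 the labels are {beep, start} and the next position 3 has {start}, so ¬door → X door is false there. This is the first violation.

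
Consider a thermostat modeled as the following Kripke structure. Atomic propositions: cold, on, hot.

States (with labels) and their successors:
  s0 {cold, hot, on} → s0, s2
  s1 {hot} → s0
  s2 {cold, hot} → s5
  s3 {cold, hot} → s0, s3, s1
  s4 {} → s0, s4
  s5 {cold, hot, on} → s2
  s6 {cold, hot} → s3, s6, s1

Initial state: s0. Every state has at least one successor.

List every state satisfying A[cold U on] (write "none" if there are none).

{s0, s2, s5}

States satisfying cold: {s0, s2, s3, s5, s6}.
States satisfying on: {s0, s5}.
States satisfying A[cold U on]: {s0, s2, s5}.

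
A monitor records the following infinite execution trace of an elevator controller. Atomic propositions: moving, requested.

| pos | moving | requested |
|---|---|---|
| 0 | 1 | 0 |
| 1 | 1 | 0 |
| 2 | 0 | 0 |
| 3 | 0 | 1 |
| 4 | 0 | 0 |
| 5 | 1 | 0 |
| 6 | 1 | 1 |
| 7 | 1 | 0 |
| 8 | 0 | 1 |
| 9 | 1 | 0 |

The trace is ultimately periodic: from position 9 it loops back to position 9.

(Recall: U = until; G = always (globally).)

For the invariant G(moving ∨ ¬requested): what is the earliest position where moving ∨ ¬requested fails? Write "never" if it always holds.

Check moving ∨ ¬requested at each position in order: 0 ✓, 1 ✓, 2 ✓.
At position 3 the labels are {requested}, so moving ∨ ¬requested is false there. This is the first violation.

3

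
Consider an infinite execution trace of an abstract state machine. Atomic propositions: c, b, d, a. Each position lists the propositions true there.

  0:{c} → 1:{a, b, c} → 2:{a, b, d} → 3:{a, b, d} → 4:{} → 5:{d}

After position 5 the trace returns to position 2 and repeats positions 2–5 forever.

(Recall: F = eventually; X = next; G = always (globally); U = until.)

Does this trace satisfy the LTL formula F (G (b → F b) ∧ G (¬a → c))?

G (b → F b) ∧ G (¬a → c) is false at every position 0..5, so it never becomes true and F (G (b → F b) ∧ G (¬a → c)) fails.

No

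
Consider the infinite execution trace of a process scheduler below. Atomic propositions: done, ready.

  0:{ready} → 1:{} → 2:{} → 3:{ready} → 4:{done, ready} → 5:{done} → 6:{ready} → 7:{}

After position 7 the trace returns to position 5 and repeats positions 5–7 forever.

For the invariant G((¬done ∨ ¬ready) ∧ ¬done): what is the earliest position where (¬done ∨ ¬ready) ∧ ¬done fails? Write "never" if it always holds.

Check (¬done ∨ ¬ready) ∧ ¬done at each position in order: 0 ✓, 1 ✓, 2 ✓, 3 ✓.
At position 4 the labels are {done, ready}, so (¬done ∨ ¬ready) ∧ ¬done is false there. This is the first violation.

4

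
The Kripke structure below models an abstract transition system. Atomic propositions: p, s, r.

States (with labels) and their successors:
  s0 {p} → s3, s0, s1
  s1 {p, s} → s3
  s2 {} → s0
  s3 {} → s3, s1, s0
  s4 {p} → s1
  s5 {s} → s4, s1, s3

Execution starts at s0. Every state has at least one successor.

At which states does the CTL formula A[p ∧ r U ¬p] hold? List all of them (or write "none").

{s2, s3, s5}

States satisfying p ∧ r: ∅.
States satisfying ¬p: {s2, s3, s5}.
States satisfying A[p ∧ r U ¬p]: {s2, s3, s5}.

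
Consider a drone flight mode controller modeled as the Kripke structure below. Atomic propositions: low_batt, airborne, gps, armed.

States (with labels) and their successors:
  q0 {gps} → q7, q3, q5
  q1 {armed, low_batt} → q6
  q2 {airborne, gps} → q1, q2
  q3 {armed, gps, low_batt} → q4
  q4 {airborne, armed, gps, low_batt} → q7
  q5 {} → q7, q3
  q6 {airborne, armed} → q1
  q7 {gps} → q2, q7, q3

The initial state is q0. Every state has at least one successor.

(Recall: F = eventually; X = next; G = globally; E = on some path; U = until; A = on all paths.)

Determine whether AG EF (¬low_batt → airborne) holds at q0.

States satisfying EF (¬low_batt → airborne): {q0, q1, q2, q3, q4, q5, q6, q7}.
States satisfying AG EF (¬low_batt → airborne): {q0, q1, q2, q3, q4, q5, q6, q7}.
Every state reachable from q0 satisfies EF (¬low_batt → airborne).
q0 ∈ Sat(AG EF (¬low_batt → airborne)).

Satisfied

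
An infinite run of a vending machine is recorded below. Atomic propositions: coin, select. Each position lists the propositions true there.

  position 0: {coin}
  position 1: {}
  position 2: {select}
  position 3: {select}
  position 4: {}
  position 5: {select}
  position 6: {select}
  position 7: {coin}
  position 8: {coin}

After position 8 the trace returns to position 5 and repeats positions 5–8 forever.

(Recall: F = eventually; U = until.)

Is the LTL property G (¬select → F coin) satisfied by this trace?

¬select → F coin holds at every position 0..8, and those are all positions ever visited, so G (¬select → F coin) holds.
Positions where ¬select holds: 0, 1, 4, 7, 8.
Check F coin at each: 0→ok, 1→ok, 4→ok, 7→ok, 8→ok.

Yes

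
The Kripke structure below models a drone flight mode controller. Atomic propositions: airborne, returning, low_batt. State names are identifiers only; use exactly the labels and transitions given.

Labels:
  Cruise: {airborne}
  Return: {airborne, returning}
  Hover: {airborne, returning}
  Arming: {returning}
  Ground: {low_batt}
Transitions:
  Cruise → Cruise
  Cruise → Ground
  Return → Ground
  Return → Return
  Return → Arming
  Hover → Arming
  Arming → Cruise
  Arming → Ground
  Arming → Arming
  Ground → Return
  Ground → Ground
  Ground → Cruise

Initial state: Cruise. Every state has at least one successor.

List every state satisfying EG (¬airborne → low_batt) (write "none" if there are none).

{Cruise, Return, Ground}

States satisfying ¬airborne → low_batt: {Cruise, Return, Hover, Ground}.
States satisfying EG (¬airborne → low_batt): {Cruise, Return, Ground}.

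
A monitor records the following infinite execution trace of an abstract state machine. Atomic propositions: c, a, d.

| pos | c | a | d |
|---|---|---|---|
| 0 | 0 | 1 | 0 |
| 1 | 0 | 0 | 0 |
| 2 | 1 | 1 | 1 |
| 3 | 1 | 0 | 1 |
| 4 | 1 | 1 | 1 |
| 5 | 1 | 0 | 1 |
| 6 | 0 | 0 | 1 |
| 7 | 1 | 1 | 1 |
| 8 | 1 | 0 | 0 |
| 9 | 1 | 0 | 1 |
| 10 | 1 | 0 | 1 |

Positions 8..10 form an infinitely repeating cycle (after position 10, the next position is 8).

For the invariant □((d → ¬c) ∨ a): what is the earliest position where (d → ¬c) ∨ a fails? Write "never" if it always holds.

Check (d → ¬c) ∨ a at each position in order: 0 ✓, 1 ✓, 2 ✓.
At position 3 the labels are {c, d}, so (d → ¬c) ∨ a is false there. This is the first violation.

3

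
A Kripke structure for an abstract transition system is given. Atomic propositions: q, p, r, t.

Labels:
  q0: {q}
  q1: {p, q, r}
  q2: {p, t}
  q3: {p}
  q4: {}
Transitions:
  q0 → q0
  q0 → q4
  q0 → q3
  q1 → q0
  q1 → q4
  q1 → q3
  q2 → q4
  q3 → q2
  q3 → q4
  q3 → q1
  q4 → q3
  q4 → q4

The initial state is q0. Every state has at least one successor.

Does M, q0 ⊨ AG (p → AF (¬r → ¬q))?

States satisfying p → AF (¬r → ¬q): {q0, q1, q2, q3, q4}.
States satisfying AG (p → AF (¬r → ¬q)): {q0, q1, q2, q3, q4}.
Every state reachable from q0 satisfies p → AF (¬r → ¬q).
q0 ∈ Sat(AG (p → AF (¬r → ¬q))).

Satisfied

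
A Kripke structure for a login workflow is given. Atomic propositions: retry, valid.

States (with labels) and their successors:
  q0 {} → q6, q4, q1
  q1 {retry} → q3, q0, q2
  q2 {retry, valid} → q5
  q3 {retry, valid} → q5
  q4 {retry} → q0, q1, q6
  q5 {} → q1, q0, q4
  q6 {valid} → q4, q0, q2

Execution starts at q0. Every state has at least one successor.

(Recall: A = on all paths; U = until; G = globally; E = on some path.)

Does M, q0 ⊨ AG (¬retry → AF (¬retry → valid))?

Holds

States satisfying ¬retry → AF (¬retry → valid): {q0, q1, q2, q3, q4, q5, q6}.
States satisfying AG (¬retry → AF (¬retry → valid)): {q0, q1, q2, q3, q4, q5, q6}.
Every state reachable from q0 satisfies ¬retry → AF (¬retry → valid).
q0 ∈ Sat(AG (¬retry → AF (¬retry → valid))).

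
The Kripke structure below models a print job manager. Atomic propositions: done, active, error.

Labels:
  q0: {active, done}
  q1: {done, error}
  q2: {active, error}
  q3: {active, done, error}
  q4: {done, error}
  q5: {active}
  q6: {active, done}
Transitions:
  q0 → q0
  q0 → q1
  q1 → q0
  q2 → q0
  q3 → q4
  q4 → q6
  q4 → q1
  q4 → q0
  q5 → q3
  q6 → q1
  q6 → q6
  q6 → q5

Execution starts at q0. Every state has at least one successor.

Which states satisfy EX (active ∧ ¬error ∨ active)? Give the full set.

States satisfying active ∧ ¬error ∨ active: {q0, q2, q3, q5, q6}.
States satisfying EX (active ∧ ¬error ∨ active): {q0, q1, q2, q4, q5, q6}.

{q0, q1, q2, q4, q5, q6}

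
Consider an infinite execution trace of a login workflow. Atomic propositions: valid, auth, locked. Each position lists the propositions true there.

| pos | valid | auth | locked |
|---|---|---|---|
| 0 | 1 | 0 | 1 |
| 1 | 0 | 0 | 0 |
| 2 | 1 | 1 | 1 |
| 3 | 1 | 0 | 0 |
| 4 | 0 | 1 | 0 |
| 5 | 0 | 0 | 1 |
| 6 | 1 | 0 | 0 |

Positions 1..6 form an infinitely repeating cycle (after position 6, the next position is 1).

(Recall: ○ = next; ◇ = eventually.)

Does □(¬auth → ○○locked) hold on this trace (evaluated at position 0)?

¬auth → ○○locked must hold at every position from 0 onward. It fails at position 1, so □(¬auth → ○○locked) is false.
Positions where ¬auth holds: 0, 1, 3, 5, 6.
Check ○○locked at each: 0→ok, 1→fails, 3→ok, 5→fails, 6→ok.

Violated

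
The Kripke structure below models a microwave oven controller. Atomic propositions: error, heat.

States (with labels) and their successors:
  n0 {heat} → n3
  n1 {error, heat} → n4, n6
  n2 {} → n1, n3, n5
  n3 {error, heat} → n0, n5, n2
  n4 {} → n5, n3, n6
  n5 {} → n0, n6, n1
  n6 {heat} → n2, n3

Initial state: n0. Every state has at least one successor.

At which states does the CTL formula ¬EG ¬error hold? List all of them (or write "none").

States satisfying ¬error: {n0, n2, n4, n5, n6}.
States satisfying EG ¬error: {n2, n4, n5, n6}.
States satisfying ¬EG ¬error: {n0, n1, n3}.

{n0, n1, n3}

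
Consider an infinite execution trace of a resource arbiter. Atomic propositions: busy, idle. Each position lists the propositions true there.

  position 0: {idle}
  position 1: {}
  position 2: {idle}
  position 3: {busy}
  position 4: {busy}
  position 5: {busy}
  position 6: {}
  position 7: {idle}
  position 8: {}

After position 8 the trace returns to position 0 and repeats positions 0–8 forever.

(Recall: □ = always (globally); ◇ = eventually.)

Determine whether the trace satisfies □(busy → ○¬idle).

Satisfied

busy → ○¬idle holds at every position 0..8, and those are all positions ever visited, so □(busy → ○¬idle) holds.
Positions where busy holds: 3, 4, 5.
Check ○¬idle at each: 3→ok, 4→ok, 5→ok.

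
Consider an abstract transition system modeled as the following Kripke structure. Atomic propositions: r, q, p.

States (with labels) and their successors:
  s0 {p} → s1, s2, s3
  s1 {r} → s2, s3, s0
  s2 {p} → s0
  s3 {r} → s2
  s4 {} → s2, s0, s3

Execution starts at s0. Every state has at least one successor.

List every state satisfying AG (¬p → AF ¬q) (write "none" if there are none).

States satisfying ¬p → AF ¬q: {s0, s1, s2, s3, s4}.
States satisfying AG (¬p → AF ¬q): {s0, s1, s2, s3, s4}.

{s0, s1, s2, s3, s4}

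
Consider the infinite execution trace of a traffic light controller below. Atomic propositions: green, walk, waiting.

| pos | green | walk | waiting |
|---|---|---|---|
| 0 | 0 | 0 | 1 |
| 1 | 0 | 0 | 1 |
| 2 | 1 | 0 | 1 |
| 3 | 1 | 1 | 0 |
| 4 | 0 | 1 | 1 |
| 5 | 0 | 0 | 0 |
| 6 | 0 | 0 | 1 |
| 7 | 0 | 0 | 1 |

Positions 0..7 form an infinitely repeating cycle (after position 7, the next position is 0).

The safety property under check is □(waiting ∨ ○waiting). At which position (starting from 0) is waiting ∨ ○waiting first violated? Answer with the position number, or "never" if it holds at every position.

never

waiting ∨ ○waiting holds at every position 0..7, and those are all the positions the trace ever visits, so the invariant □(waiting ∨ ○waiting) is never violated.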